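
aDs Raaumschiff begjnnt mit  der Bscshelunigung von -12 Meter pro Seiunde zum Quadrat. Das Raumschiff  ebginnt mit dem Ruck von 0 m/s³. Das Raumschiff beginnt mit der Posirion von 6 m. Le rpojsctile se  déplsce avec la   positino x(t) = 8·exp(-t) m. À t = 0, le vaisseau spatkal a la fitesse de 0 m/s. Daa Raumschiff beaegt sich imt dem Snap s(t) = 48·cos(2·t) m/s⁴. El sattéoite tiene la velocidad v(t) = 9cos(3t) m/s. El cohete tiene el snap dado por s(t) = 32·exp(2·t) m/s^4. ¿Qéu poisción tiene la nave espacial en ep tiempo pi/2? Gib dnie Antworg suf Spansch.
Para resolver esto, necesitamos tomar 4 antiderivadas de nuestra ecuación del snap s(t) = 48·cos(2·t). La antiderivada del snap es la sacudida. Usando j(0) = 0, obtenemos j(t) = 24·sin(2·t). Integrando la sacudida y usando la condición inicial a(0) = -12, obtenemos a(t) = -12·cos(2·t). Integrando la aceleración y usando la condición inicial v(0) = 0, obtenemos v(t) = -6·sin(2·t). Integrando la velocidad y usando la condición inicial x(0) = 6, obtenemos x(t) = 3·cos(2·t) + 3. De la ecuación de la posición x(t) = 3·cos(2·t) + 3, sustituimos t = pi/2 para obtener x = 0.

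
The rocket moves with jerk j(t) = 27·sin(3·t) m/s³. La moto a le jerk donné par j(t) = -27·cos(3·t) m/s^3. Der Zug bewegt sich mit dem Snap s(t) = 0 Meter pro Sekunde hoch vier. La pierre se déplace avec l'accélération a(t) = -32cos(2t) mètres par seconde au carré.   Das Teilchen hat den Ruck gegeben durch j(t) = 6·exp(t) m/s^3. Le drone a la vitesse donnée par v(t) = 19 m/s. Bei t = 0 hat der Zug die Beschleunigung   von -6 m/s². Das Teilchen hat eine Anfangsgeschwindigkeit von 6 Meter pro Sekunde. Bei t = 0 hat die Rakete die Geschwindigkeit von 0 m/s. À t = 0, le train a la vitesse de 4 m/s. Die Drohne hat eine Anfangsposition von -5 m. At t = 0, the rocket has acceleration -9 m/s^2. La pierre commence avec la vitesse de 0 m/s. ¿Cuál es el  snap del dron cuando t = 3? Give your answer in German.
Ausgehend von der Geschwindigkeit v(t) = 19, nehmen wir 3 Ableitungen. Die Ableitung von der Geschwindigkeit ergibt die Beschleunigung: a(t) = 0. Durch Ableiten von der Beschleunigung erhalten wir den Ruck: j(t) = 0. Mit d/dt von j(t) finden wir s(t) = 0. Aus der Gleichung für den Snap s(t) = 0, setzen wir t = 3 ein und erhalten s = 0.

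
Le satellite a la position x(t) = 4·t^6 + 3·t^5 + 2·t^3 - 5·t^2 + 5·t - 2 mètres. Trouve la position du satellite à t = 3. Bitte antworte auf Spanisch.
De la ecuación de la posición x(t) = 4·t^6 + 3·t^5 + 2·t^3 - 5·t^2 + 5·t - 2, sustituimos t = 3 para obtener x = 3667.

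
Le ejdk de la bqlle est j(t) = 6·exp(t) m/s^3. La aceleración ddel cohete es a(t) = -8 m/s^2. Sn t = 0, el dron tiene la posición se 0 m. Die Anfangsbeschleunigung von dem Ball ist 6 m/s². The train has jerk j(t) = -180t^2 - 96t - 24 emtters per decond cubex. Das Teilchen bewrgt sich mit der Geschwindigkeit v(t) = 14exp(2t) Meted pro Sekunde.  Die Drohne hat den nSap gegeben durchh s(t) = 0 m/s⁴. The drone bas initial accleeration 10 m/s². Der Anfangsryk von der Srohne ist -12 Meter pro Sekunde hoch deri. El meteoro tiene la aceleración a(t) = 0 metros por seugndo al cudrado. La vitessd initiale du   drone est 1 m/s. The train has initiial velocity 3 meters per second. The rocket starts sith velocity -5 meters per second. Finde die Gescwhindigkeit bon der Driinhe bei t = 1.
Wir müssen das Integral unserer Gleichung für den Snap s(t) = 0 3-mal finden. Durch Integration von dem Snap und Verwendung der Anfangsbedingung j(0) = -12, erhalten wir j(t) = -12. Durch Integration von dem Ruck und Verwendung der Anfangsbedingung a(0) = 10, erhalten wir a(t) = 10 - 12·t. Mit ∫a(t)dt und Anwendung von v(0) = 1, finden wir v(t) = -6·t^2 + 10·t + 1. Aus der Gleichung für die Geschwindigkeit v(t) = -6·t^2 + 10·t + 1, setzen wir t = 1 ein und erhalten v = 5.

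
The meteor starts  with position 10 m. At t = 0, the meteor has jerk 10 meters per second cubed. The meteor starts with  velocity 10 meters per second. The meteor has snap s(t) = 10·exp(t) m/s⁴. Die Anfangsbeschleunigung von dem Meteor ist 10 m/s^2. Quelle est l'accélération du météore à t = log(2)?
En partant du snap s(t) = 10·exp(t), nous prenons 2 intégrales. L'intégrale du snap, avec j(0) = 10, donne le jerk: j(t) = 10·exp(t). La primitive du jerk, avec a(0) = 10, donne l'accélération: a(t) = 10·exp(t). En utilisant a(t) = 10·exp(t) et en substituant t = log(2), nous trouvons a = 20.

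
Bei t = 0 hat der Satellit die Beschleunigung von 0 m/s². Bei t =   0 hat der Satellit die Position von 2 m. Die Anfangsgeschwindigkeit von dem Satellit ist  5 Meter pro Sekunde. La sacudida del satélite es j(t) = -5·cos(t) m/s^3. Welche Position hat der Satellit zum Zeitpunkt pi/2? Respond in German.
Wir müssen unsere Gleichung für den Ruck j(t) = -5·cos(t) 3-mal integrieren. Das Integral von dem Ruck, mit a(0) = 0, ergibt die Beschleunigung: a(t) = -5·sin(t). Mit ∫a(t)dt und Anwendung von v(0) = 5, finden wir v(t) = 5·cos(t). Durch Integration von der Geschwindigkeit und Verwendung der Anfangsbedingung x(0) = 2, erhalten wir x(t) = 5·sin(t) + 2. Mit x(t) = 5·sin(t) + 2 und Einsetzen von t = pi/2, finden wir x = 7.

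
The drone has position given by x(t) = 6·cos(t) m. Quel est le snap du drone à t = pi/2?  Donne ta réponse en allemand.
Ausgehend von der Position x(t) = 6·cos(t), nehmen wir 4 Ableitungen. Durch Ableiten von der Position erhalten wir die Geschwindigkeit: v(t) = -6·sin(t). Durch Ableiten von der Geschwindigkeit erhalten wir die Beschleunigung: a(t) = -6·cos(t). Die Ableitung von der Beschleunigung ergibt den Ruck: j(t) = 6·sin(t). Durch Ableiten von dem Ruck erhalten wir den Snap: s(t) = 6·cos(t). Aus der Gleichung für den Snap s(t) = 6·cos(t), setzen wir t = pi/2 ein und erhalten s = 0.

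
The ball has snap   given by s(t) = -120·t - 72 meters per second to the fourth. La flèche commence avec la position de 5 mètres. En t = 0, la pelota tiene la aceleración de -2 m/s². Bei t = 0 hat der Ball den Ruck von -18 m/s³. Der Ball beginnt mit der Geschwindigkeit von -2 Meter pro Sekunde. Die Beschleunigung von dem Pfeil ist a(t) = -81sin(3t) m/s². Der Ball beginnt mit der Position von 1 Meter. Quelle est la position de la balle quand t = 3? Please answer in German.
Wir müssen die Stammfunktion unserer Gleichung für den Snap s(t) = -120·t - 72 4-mal finden. Das Integral von dem Snap, mit j(0) = -18, ergibt den Ruck: j(t) = -60·t^2 - 72·t - 18. Das Integral von dem Ruck ist die Beschleunigung. Mit a(0) = -2 erhalten wir a(t) = -20·t^3 - 36·t^2 - 18·t - 2. Mit ∫a(t)dt und Anwendung von v(0) = -2, finden wir v(t) = -5·t^4 - 12·t^3 - 9·t^2 - 2·t - 2. Mit ∫v(t)dt und Anwendung von x(0) = 1, finden wir x(t) = -t^5 - 3·t^4 - 3·t^3 - t^2 - 2·t + 1. Mit x(t) = -t^5 - 3·t^4 - 3·t^3 - t^2 - 2·t + 1 und Einsetzen von t = 3, finden wir x = -581.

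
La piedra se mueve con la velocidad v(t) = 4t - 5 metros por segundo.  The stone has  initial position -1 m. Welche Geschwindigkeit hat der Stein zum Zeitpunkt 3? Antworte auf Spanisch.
Usando v(t) = 4·t - 5 y sustituyendo t = 3, encontramos v = 7.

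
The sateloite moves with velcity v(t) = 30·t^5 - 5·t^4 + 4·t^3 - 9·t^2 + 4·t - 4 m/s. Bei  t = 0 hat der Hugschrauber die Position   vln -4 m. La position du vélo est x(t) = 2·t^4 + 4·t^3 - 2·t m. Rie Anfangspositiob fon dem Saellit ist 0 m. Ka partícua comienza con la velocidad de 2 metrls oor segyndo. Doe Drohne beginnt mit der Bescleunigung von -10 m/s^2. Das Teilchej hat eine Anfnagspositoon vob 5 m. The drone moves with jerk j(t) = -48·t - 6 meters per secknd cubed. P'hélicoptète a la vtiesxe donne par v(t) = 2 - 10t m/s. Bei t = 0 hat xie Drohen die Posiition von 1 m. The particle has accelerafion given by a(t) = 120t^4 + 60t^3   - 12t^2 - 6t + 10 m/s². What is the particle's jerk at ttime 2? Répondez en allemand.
Um dies zu lösen, müssen wir 1 Ableitung unserer Gleichung für die Beschleunigung a(t) = 120·t^4 + 60·t^3 - 12·t^2 - 6·t + 10 nehmen. Durch Ableiten von der Beschleunigung erhalten wir den Ruck: j(t) = 480·t^3 + 180·t^2 - 24·t - 6. Aus der Gleichung für den Ruck j(t) = 480·t^3 + 180·t^2 - 24·t - 6, setzen wir t = 2 ein und erhalten j = 4506.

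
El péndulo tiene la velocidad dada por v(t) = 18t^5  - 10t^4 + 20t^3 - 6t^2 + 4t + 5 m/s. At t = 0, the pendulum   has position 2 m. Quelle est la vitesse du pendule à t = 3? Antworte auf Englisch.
From the given velocity equation v(t) = 18·t^5 - 10·t^4 + 20·t^3 - 6·t^2 + 4·t + 5, we substitute t = 3 to get v = 4067.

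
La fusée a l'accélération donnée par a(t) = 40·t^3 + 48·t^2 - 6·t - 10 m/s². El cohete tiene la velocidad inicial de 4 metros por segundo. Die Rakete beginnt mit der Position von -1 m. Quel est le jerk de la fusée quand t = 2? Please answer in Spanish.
Partiendo de la aceleración a(t) = 40·t^3 + 48·t^2 - 6·t - 10, tomamos 1 derivada. Derivando la aceleración, obtenemos la sacudida: j(t) = 120·t^2 + 96·t - 6. Tenemos la sacudida j(t) = 120·t^2 + 96·t - 6. Sustituyendo t = 2: j(2) = 666.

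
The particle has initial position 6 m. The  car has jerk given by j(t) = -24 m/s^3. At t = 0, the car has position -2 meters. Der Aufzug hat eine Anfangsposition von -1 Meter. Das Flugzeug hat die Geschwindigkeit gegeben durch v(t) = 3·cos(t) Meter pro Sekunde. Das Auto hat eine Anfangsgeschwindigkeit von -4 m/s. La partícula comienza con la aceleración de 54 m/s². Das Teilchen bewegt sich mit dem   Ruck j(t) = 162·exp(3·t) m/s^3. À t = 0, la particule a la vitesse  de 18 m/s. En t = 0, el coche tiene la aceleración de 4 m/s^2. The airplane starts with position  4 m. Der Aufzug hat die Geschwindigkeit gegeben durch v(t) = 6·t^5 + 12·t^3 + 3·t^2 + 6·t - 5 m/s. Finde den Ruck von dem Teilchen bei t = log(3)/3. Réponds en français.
En utilisant j(t) = 162·exp(3·t) et en substituant t = log(3)/3, nous trouvons j = 486.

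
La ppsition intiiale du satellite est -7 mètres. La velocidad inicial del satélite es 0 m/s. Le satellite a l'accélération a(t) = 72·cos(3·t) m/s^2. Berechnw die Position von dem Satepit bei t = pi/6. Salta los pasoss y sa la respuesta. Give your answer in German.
Die Position bei t = pi/6 ist x = 1.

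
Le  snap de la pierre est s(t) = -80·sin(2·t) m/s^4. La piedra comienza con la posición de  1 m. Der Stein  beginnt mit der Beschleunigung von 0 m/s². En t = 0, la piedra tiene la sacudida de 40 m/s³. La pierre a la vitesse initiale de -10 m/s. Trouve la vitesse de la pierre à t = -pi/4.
Nous devons trouver l'intégrale de notre équation du snap s(t) = -80·sin(2·t) 3 fois. En prenant ∫s(t)dt et en appliquant j(0) = 40, nous trouvons j(t) = 40·cos(2·t). En intégrant le jerk et en utilisant la condition initiale a(0) = 0, nous obtenons a(t) = 20·sin(2·t). L'intégrale de l'accélération est la vitesse. En utilisant v(0) = -10, nous obtenons v(t) = -10·cos(2·t). En utilisant v(t) = -10·cos(2·t) et en substituant t = -pi/4, nous trouvons v = 0.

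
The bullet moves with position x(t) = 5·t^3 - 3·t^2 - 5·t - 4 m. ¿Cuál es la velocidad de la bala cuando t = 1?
Partiendo de la posición x(t) = 5·t^3 - 3·t^2 - 5·t - 4, tomamos 1 derivada. Derivando la posición, obtenemos la velocidad: v(t) = 15·t^2 - 6·t - 5. Usando v(t) = 15·t^2 - 6·t - 5 y sustituyendo t = 1, encontramos v = 4.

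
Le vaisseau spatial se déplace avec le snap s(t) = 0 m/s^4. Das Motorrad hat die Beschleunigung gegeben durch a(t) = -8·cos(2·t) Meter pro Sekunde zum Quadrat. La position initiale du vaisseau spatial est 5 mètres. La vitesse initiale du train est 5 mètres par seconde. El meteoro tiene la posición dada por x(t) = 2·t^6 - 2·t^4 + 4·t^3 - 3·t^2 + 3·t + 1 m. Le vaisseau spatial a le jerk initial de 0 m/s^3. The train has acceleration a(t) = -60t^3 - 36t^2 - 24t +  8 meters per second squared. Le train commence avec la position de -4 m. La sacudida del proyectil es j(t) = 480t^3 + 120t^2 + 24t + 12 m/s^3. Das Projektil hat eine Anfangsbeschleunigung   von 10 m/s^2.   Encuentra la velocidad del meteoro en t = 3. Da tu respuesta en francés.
Nous devons dériver notre équation de la position x(t) = 2·t^6 - 2·t^4 + 4·t^3 - 3·t^2 + 3·t + 1 1 fois. En prenant d/dt de x(t), nous trouvons v(t) = 12·t^5 - 8·t^3 + 12·t^2 - 6·t + 3. Nous avons la vitesse v(t) = 12·t^5 - 8·t^3 + 12·t^2 - 6·t + 3. En substituant t = 3: v(3) = 2793.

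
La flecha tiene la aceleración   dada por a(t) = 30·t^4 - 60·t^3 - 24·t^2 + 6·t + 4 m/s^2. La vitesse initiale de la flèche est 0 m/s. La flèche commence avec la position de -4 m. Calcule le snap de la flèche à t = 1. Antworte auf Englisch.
To solve this, we need to take 2 derivatives of our acceleration equation a(t) = 30·t^4 - 60·t^3 - 24·t^2 + 6·t + 4. Differentiating acceleration, we get jerk: j(t) = 120·t^3 - 180·t^2 - 48·t + 6. Taking d/dt of j(t), we find s(t) = 360·t^2 - 360·t - 48. Using s(t) = 360·t^2 - 360·t - 48 and substituting t = 1, we find s = -48.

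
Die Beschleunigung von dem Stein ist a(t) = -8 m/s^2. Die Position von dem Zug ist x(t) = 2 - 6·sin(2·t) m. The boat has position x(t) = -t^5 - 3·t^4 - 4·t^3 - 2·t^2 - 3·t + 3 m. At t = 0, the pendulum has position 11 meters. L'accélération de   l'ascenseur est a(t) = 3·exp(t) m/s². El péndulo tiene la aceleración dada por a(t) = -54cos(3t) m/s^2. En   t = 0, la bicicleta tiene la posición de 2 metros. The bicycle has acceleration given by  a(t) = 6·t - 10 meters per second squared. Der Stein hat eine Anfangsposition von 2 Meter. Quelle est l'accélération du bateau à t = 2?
Pour résoudre ceci, nous devons prendre 2 dérivées de notre équation de la position x(t) = -t^5 - 3·t^4 - 4·t^3 - 2·t^2 - 3·t + 3. En prenant d/dt de x(t), nous trouvons v(t) = -5·t^4 - 12·t^3 - 12·t^2 - 4·t - 3. En prenant d/dt de v(t), nous trouvons a(t) = -20·t^3 - 36·t^2 - 24·t - 4. En utilisant a(t) = -20·t^3 - 36·t^2 - 24·t - 4 et en substituant t = 2, nous trouvons a = -356.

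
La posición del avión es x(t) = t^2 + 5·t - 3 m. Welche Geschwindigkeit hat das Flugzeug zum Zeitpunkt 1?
Wir müssen unsere Gleichung für die Position x(t) = t^2 + 5·t - 3 1-mal ableiten. Mit d/dt von x(t) finden wir v(t) = 2·t + 5. Wir haben die Geschwindigkeit v(t) = 2·t + 5. Durch Einsetzen von t = 1: v(1) = 7.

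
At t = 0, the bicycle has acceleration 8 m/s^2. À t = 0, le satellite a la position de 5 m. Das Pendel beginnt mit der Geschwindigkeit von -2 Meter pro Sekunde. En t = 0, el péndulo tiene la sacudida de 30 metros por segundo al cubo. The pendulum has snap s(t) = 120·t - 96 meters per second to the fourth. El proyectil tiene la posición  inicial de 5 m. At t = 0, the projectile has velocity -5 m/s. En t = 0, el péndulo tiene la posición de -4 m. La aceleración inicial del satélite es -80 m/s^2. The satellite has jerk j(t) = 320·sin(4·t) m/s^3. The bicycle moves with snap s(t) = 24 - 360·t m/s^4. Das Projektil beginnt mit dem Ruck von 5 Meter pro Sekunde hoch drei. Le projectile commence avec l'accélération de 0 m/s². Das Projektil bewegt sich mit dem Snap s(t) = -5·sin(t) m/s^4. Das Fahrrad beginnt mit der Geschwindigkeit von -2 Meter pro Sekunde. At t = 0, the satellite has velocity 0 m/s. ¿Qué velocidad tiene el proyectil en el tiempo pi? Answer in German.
Ausgehend von dem Snap s(t) = -5·sin(t), nehmen wir 3 Stammfunktionen. Durch Integration von dem Snap und Verwendung der Anfangsbedingung j(0) = 5, erhalten wir j(t) = 5·cos(t). Durch Integration von dem Ruck und Verwendung der Anfangsbedingung a(0) = 0, erhalten wir a(t) = 5·sin(t). Das Integral von der Beschleunigung ist die Geschwindigkeit. Mit v(0) = -5 erhalten wir v(t) = -5·cos(t). Mit v(t) = -5·cos(t) und Einsetzen von t = pi, finden wir v = 5.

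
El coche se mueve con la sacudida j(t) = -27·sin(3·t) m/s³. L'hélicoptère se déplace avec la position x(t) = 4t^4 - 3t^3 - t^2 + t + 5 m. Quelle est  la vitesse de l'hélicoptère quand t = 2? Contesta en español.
Debemos derivar nuestra ecuación de la posición x(t) = 4·t^4 - 3·t^3 - t^2 + t + 5 1 vez. Derivando la posición, obtenemos la velocidad: v(t) = 16·t^3 - 9·t^2 - 2·t + 1. Usando v(t) = 16·t^3 - 9·t^2 - 2·t + 1 y sustituyendo t = 2, encontramos v = 89.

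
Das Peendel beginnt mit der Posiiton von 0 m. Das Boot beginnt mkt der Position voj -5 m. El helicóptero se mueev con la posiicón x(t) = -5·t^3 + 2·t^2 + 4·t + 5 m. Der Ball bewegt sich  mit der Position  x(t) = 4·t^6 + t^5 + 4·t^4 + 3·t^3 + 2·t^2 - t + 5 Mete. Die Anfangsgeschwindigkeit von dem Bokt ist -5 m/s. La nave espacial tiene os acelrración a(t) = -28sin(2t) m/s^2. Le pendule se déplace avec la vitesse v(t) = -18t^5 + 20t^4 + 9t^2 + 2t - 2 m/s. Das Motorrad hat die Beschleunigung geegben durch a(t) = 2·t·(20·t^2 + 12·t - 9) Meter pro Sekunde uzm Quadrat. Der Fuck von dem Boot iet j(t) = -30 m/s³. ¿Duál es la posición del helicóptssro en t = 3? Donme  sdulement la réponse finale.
x(3) = -100.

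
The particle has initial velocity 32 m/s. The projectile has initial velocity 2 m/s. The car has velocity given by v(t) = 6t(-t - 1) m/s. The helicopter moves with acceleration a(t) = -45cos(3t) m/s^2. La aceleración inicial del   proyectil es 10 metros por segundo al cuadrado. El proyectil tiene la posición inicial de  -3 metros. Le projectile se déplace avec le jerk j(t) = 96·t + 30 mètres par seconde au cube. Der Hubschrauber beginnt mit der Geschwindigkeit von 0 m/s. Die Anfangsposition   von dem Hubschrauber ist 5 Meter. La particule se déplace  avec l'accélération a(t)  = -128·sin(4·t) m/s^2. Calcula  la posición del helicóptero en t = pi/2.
Necesitamos integrar nuestra ecuación de la aceleración a(t) = -45·cos(3·t) 2 veces. Tomando ∫a(t)dt y aplicando v(0) = 0, encontramos v(t) = -15·sin(3·t). La antiderivada de la velocidad, con x(0) = 5, da la posición: x(t) = 5·cos(3·t). Tenemos la posición x(t) = 5·cos(3·t). Sustituyendo t = pi/2: x(pi/2) = 0.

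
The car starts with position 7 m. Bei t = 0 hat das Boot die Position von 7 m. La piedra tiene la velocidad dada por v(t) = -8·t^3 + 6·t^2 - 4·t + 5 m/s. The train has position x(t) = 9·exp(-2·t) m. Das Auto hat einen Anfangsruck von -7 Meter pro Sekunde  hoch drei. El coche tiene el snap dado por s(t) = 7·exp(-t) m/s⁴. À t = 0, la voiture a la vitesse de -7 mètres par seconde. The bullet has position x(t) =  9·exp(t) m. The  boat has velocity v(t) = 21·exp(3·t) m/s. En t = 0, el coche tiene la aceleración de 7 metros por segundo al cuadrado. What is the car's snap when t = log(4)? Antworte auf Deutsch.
Mit s(t) = 7·exp(-t) und Einsetzen von t = log(4), finden wir s = 7/4.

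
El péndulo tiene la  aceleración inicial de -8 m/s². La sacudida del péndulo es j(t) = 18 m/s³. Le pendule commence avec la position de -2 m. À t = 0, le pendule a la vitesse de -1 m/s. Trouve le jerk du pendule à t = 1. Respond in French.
De l'équation du jerk j(t) = 18, nous substituons t = 1 pour obtenir j = 18.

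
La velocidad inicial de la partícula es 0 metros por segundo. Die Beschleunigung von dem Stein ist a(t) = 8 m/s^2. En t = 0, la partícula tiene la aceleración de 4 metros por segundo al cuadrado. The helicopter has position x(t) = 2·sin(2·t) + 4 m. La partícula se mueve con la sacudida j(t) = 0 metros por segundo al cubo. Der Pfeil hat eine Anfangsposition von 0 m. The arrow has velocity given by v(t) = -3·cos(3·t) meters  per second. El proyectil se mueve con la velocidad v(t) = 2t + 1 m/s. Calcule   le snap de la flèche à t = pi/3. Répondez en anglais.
Starting from velocity v(t) = -3·cos(3·t), we take 3 derivatives. Differentiating velocity, we get acceleration: a(t) = 9·sin(3·t). The derivative of acceleration gives jerk: j(t) = 27·cos(3·t). Taking d/dt of j(t), we find s(t) = -81·sin(3·t). We have snap s(t) = -81·sin(3·t). Substituting t = pi/3: s(pi/3) = 0.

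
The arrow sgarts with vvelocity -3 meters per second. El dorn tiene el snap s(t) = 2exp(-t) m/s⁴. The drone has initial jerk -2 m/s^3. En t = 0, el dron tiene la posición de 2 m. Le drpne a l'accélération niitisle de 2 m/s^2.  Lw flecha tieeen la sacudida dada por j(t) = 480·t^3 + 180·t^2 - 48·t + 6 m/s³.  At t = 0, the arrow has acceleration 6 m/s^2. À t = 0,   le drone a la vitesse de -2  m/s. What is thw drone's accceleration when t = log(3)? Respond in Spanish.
Debemos encontrar la integral de nuestra ecuación del snap s(t) = 2·exp(-t) 2 veces. Integrando el snap y usando la condición inicial j(0) = -2, obtenemos j(t) = -2·exp(-t). La integral de la sacudida, con a(0) = 2, da la aceleración: a(t) = 2·exp(-t). De la ecuación de la aceleración a(t) = 2·exp(-t), sustituimos t = log(3) para obtener a = 2/3.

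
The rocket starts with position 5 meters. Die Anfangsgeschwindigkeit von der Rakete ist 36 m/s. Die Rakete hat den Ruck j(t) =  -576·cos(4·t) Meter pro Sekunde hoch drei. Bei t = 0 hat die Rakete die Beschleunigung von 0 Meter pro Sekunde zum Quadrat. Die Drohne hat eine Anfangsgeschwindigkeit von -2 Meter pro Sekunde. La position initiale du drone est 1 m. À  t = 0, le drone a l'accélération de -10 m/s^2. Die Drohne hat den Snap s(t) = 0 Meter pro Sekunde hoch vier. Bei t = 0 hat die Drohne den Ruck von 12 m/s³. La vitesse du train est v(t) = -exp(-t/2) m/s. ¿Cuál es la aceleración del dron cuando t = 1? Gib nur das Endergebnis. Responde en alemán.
a(1) = 2.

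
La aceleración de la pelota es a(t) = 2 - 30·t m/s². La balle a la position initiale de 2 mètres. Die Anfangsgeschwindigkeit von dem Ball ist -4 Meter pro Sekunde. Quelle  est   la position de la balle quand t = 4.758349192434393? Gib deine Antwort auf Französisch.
Nous devons intégrer notre équation de l'accélération a(t) = 2 - 30·t 2 fois. L'intégrale de l'accélération est la vitesse. En utilisant v(0) = -4, nous obtenons v(t) = -15·t^2 + 2·t - 4. La primitive de la vitesse, avec x(0) = 2, donne la position: x(t) = -5·t^3 + t^2 - 4·t + 2. En utilisant x(t) = -5·t^3 + t^2 - 4·t + 2 et en substituant t = 4.758349192434393, nous trouvons x = -533.081534224451.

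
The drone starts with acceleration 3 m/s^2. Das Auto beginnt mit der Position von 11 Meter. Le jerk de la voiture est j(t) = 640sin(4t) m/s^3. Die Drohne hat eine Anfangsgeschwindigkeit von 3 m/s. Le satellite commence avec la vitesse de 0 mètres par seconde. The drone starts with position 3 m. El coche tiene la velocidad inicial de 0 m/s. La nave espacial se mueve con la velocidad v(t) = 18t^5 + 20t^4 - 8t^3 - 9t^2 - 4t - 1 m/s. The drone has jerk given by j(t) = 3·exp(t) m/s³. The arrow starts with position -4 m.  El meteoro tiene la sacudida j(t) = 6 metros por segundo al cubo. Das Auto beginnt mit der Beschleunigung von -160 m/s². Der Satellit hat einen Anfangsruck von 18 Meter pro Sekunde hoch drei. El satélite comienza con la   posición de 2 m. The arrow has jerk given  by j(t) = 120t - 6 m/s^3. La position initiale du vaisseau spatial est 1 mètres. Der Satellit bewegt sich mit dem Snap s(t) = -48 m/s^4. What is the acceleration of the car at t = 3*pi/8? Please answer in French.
En partant du jerk j(t) = 640·sin(4·t), nous prenons 1 intégrale. La primitive du jerk, avec a(0) = -160, donne l'accélération: a(t) = -160·cos(4·t). En utilisant a(t) = -160·cos(4·t) et en substituant t = 3*pi/8, nous trouvons a = 0.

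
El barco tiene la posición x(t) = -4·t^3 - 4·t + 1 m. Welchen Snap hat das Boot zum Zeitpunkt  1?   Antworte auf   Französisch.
En partant de la position x(t) = -4·t^3 - 4·t + 1, nous prenons 4 dérivées. La dérivée de la position donne la vitesse: v(t) = -12·t^2 - 4. La dérivée de la vitesse donne l'accélération: a(t) = -24·t. En dérivant l'accélération, nous obtenons le jerk: j(t) = -24. En prenant d/dt de j(t), nous trouvons s(t) = 0. En utilisant s(t) = 0 et en substituant t = 1, nous trouvons s = 0.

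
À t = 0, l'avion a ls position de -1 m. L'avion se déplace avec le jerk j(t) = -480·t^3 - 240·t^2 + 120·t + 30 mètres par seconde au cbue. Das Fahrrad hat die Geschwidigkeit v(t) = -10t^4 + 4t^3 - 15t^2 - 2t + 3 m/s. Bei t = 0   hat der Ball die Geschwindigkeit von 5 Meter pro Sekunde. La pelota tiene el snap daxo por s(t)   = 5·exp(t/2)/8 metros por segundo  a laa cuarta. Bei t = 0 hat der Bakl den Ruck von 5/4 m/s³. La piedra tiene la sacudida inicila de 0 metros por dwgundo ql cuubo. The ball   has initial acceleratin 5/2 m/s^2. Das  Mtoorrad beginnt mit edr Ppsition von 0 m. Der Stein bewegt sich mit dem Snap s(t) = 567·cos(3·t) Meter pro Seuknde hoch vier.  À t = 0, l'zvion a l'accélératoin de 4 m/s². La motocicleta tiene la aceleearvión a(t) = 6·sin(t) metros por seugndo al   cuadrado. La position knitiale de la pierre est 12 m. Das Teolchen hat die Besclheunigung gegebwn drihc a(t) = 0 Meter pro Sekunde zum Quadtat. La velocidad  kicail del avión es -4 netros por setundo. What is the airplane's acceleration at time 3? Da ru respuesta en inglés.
Starting from jerk j(t) = -480·t^3 - 240·t^2 + 120·t + 30, we take 1 integral. Taking ∫j(t)dt and applying a(0) = 4, we find a(t) = -120·t^4 - 80·t^3 + 60·t^2 + 30·t + 4. We have acceleration a(t) = -120·t^4 - 80·t^3 + 60·t^2 + 30·t + 4. Substituting t = 3: a(3) = -11246.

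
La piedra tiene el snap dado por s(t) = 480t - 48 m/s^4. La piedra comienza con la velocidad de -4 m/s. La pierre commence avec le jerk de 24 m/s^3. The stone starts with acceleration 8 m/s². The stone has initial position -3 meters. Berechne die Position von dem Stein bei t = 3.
Ausgehend von dem Snap s(t) = 480·t - 48, nehmen wir 4 Stammfunktionen. Durch Integration von dem Snap und Verwendung der Anfangsbedingung j(0) = 24, erhalten wir j(t) = 240·t^2 - 48·t + 24. Das Integral von dem Ruck ist die Beschleunigung. Mit a(0) = 8 erhalten wir a(t) = 80·t^3 - 24·t^2 + 24·t + 8. Die Stammfunktion von der Beschleunigung, mit v(0) = -4, ergibt die Geschwindigkeit: v(t) = 20·t^4 - 8·t^3 + 12·t^2 + 8·t - 4. Mit ∫v(t)dt und Anwendung von x(0) = -3, finden wir x(t) = 4·t^5 - 2·t^4 + 4·t^3 + 4·t^2 - 4·t - 3. Wir haben die Position x(t) = 4·t^5 - 2·t^4 + 4·t^3 + 4·t^2 - 4·t - 3. Durch Einsetzen von t = 3: x(3) = 939.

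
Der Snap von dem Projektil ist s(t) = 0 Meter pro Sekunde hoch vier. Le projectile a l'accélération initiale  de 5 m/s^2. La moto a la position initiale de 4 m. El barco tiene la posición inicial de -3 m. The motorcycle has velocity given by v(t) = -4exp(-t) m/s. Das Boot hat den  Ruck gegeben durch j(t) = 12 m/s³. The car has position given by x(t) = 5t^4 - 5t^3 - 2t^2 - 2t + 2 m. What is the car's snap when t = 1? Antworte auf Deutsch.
Um dies zu lösen, müssen wir 4 Ableitungen unserer Gleichung für die Position x(t) = 5·t^4 - 5·t^3 - 2·t^2 - 2·t + 2 nehmen. Mit d/dt von x(t) finden wir v(t) = 20·t^3 - 15·t^2 - 4·t - 2. Die Ableitung von der Geschwindigkeit ergibt die Beschleunigung: a(t) = 60·t^2 - 30·t - 4. Die Ableitung von der Beschleunigung ergibt den Ruck: j(t) = 120·t - 30. Mit d/dt von j(t) finden wir s(t) = 120. Wir haben den Snap s(t) = 120. Durch Einsetzen von t = 1: s(1) = 120.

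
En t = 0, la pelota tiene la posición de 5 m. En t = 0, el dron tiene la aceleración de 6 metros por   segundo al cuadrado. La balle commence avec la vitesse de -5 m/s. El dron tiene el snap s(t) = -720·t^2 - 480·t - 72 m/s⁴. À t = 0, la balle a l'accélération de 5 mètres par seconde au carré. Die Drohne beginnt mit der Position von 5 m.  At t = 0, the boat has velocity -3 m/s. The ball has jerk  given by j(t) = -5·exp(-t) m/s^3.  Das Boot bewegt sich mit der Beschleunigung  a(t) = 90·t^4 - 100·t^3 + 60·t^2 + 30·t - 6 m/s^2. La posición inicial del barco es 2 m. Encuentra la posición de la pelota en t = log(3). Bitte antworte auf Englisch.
To find the answer, we compute 3 integrals of j(t) = -5·exp(-t). Integrating jerk and using the initial condition a(0) = 5, we get a(t) = 5·exp(-t). The antiderivative of acceleration is velocity. Using v(0) = -5, we get v(t) = -5·exp(-t). The antiderivative of velocity, with x(0) = 5, gives position: x(t) = 5·exp(-t). From the given position equation x(t) = 5·exp(-t), we substitute t = log(3) to get x = 5/3.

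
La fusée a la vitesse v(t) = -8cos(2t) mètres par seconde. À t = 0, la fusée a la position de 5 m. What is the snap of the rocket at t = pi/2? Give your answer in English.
We must differentiate our velocity equation v(t) = -8·cos(2·t) 3 times. Taking d/dt of v(t), we find a(t) = 16·sin(2·t). Differentiating acceleration, we get jerk: j(t) = 32·cos(2·t). Differentiating jerk, we get snap: s(t) = -64·sin(2·t). Using s(t) = -64·sin(2·t) and substituting t = pi/2, we find s = 0.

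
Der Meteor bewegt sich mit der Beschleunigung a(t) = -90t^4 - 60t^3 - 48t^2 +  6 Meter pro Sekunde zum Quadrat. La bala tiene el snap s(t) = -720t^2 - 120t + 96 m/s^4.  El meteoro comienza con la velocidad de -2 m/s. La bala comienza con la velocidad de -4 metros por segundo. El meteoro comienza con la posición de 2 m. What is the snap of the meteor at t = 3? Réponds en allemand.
Um dies zu lösen, müssen wir 2 Ableitungen unserer Gleichung für die Beschleunigung a(t) = -90·t^4 - 60·t^3 - 48·t^2 + 6 nehmen. Durch Ableiten von der Beschleunigung erhalten wir den Ruck: j(t) = -360·t^3 - 180·t^2 - 96·t. Durch Ableiten von dem Ruck erhalten wir den Snap: s(t) = -1080·t^2 - 360·t - 96. Mit s(t) = -1080·t^2 - 360·t - 96 und Einsetzen von t = 3, finden wir s = -10896.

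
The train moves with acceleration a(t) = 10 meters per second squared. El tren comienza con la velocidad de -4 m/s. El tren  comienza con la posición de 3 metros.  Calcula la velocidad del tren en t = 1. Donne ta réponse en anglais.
Starting from acceleration a(t) = 10, we take 1 antiderivative. The antiderivative of acceleration is velocity. Using v(0) = -4, we get v(t) = 10·t - 4. From the given velocity equation v(t) = 10·t - 4, we substitute t = 1 to get v = 6.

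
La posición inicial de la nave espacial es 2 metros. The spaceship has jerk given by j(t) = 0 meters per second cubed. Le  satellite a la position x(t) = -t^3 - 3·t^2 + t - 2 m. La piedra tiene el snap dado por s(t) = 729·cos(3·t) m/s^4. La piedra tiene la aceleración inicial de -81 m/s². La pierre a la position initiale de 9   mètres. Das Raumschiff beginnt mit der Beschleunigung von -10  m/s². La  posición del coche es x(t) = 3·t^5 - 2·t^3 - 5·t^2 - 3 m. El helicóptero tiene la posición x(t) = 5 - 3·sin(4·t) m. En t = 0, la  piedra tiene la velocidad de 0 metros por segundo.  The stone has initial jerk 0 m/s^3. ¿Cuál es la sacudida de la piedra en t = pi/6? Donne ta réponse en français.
Nous devons intégrer notre équation du snap s(t) = 729·cos(3·t) 1 fois. En intégrant le snap et en utilisant la condition initiale j(0) = 0, nous obtenons j(t) = 243·sin(3·t). De l'équation du jerk j(t) = 243·sin(3·t), nous substituons t = pi/6 pour obtenir j = 243.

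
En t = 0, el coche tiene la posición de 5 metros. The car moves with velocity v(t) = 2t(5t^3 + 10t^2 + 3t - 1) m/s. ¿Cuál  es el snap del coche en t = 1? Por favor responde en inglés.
Starting from velocity v(t) = 2·t·(5·t^3 + 10·t^2 + 3·t - 1), we take 3 derivatives. The derivative of velocity gives acceleration: a(t) = 10·t^3 + 20·t^2 + 2·t·(15·t^2 + 20·t + 3) + 6·t - 2. Taking d/dt of a(t), we find j(t) = 60·t^2 + 2·t·(30·t + 20) + 80·t + 12. The derivative of jerk gives snap: s(t) = 240·t + 120. Using s(t) = 240·t + 120 and substituting t = 1, we find s = 360.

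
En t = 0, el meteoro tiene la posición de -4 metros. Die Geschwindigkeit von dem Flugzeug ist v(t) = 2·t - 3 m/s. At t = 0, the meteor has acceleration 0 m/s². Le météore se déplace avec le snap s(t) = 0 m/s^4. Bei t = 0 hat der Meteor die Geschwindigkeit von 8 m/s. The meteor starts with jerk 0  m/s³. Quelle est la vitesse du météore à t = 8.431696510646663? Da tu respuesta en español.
Debemos encontrar la antiderivada de nuestra ecuación del snap s(t) = 0 3 veces. Integrando el snap y usando la condición inicial j(0) = 0, obtenemos j(t) = 0. La integral de la sacudida, con a(0) = 0, da la aceleración: a(t) = 0. La integral de la aceleración es la velocidad. Usando v(0) = 8, obtenemos v(t) = 8. De la ecuación de la velocidad v(t) = 8, sustituimos t = 8.431696510646663 para obtener v = 8.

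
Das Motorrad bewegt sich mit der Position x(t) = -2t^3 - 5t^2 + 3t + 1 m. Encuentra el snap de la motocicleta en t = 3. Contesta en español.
Debemos derivar nuestra ecuación de la posición x(t) = -2·t^3 - 5·t^2 + 3·t + 1 4 veces. La derivada de la posición da la velocidad: v(t) = -6·t^2 - 10·t + 3. La derivada de la velocidad da la aceleración: a(t) = -12·t - 10. Derivando la aceleración, obtenemos la sacudida: j(t) = -12. La derivada de la sacudida da el snap: s(t) = 0. Usando s(t) = 0 y sustituyendo t = 3, encontramos s = 0.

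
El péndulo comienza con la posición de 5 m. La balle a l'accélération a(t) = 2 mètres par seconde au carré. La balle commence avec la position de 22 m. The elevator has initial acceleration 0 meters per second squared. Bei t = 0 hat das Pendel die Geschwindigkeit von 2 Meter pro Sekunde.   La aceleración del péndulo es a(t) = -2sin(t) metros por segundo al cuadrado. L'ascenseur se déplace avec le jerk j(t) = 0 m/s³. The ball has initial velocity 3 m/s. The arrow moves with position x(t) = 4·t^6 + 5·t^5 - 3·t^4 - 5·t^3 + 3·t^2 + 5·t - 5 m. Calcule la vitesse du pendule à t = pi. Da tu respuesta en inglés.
To find the answer, we compute 1 integral of a(t) = -2·sin(t). The integral of acceleration, with v(0) = 2, gives velocity: v(t) = 2·cos(t). Using v(t) = 2·cos(t) and substituting t = pi, we find v = -2.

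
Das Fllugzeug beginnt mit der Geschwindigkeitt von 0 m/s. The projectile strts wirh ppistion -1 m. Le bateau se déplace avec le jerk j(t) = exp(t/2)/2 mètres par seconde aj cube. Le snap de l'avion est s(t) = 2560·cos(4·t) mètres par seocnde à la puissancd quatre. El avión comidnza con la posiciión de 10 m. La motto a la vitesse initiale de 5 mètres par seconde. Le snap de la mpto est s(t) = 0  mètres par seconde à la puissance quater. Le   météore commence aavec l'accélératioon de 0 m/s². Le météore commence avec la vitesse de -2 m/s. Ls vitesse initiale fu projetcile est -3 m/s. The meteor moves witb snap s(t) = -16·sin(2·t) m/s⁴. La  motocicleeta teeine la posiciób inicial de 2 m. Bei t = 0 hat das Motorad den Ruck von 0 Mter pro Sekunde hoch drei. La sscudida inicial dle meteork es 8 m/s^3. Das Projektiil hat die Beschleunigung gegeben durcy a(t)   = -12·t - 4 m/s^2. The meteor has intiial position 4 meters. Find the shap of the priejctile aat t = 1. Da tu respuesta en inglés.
To solve this, we need to take 2 derivatives of our acceleration equation a(t) = -12·t - 4. The derivative of acceleration gives jerk: j(t) = -12. Taking d/dt of j(t), we find s(t) = 0. From the given snap equation s(t) = 0, we substitute t = 1 to get s = 0.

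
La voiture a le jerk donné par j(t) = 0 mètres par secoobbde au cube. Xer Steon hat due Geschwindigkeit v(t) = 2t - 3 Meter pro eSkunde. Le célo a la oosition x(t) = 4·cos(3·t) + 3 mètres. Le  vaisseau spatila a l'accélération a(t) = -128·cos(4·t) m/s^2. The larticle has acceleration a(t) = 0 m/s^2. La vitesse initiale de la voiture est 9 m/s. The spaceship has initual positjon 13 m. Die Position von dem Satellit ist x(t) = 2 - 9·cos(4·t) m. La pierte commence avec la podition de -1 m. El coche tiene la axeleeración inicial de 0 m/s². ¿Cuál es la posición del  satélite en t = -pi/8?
Tenemos la posición x(t) = 2 - 9·cos(4·t). Sustituyendo t = -pi/8: x(-pi/8) = 2.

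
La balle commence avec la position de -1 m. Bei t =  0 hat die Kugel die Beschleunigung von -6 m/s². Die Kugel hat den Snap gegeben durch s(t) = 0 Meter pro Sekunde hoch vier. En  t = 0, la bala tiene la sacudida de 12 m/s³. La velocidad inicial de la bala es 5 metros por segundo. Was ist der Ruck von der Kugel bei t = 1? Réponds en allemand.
Um dies zu lösen, müssen wir 1 Stammfunktion unserer Gleichung für den Snap s(t) = 0 finden. Das Integral von dem Snap, mit j(0) = 12, ergibt den Ruck: j(t) = 12. Aus der Gleichung für den Ruck j(t) = 12, setzen wir t = 1 ein und erhalten j = 12.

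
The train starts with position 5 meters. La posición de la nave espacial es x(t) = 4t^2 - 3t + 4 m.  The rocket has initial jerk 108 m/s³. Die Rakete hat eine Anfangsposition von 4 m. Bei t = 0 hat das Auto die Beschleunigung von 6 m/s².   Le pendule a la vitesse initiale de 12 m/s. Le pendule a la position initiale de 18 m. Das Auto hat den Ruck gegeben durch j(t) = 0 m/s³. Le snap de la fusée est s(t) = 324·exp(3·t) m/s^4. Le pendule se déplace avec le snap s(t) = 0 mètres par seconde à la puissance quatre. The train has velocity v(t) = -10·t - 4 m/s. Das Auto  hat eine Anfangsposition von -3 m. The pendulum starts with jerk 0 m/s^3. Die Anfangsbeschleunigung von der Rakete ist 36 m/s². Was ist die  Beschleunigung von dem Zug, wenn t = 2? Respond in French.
En partant de la vitesse v(t) = -10·t - 4, nous prenons 1 dérivée. La dérivée de la vitesse donne l'accélération: a(t) = -10. Nous avons l'accélération a(t) = -10. En substituant t = 2: a(2) = -10.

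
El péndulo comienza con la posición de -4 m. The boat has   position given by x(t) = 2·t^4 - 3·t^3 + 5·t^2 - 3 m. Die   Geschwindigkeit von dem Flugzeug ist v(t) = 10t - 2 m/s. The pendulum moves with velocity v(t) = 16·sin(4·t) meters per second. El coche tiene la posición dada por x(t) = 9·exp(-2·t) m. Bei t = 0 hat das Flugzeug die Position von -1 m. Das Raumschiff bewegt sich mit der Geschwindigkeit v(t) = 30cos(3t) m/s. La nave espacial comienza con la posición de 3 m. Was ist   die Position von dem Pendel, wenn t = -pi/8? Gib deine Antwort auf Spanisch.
Necesitamos integrar nuestra ecuación de la velocidad v(t) = 16·sin(4·t) 1 vez. La integral de la velocidad es la posición. Usando x(0) = -4, obtenemos x(t) = -4·cos(4·t). Tenemos la posición x(t) = -4·cos(4·t). Sustituyendo t = -pi/8: x(-pi/8) = 0.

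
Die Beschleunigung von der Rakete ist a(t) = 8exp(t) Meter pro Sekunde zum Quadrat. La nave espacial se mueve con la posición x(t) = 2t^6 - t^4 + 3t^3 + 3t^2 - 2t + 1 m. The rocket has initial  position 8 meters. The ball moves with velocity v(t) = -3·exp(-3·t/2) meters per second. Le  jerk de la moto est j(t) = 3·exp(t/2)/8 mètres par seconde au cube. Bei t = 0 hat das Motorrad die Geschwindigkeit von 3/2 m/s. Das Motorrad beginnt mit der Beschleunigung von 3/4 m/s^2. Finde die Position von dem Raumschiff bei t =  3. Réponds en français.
Nous avons la position x(t) = 2·t^6 - t^4 + 3·t^3 + 3·t^2 - 2·t + 1. En substituant t = 3: x(3) = 1480.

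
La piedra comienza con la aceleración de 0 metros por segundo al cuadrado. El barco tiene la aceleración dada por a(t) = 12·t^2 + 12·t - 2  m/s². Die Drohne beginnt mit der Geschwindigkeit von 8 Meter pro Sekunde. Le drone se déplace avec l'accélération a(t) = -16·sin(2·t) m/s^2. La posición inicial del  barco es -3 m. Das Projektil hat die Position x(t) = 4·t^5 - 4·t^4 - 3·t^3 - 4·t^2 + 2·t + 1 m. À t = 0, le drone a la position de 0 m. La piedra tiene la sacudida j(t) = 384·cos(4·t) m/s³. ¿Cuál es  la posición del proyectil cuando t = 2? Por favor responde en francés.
En utilisant x(t) = 4·t^5 - 4·t^4 - 3·t^3 - 4·t^2 + 2·t + 1 et en substituant t = 2, nous trouvons x = 29.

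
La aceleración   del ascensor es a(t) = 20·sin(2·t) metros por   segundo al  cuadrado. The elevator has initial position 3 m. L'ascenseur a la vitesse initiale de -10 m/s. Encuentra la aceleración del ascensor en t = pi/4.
De la ecuación de la aceleración a(t) = 20·sin(2·t), sustituimos t = pi/4 para obtener a = 20.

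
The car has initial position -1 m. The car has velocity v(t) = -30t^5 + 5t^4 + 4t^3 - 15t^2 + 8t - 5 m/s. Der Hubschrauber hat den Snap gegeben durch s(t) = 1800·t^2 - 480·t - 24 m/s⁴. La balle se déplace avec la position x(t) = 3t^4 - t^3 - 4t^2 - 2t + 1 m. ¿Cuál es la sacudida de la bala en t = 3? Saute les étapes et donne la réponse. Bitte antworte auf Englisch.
The answer is 210.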